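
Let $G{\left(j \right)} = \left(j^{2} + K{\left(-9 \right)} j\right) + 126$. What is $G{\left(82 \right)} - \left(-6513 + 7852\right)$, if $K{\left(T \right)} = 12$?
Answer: $6495$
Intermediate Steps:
$G{\left(j \right)} = 126 + j^{2} + 12 j$ ($G{\left(j \right)} = \left(j^{2} + 12 j\right) + 126 = 126 + j^{2} + 12 j$)
$G{\left(82 \right)} - \left(-6513 + 7852\right) = \left(126 + 82^{2} + 12 \cdot 82\right) - \left(-6513 + 7852\right) = \left(126 + 6724 + 984\right) - 1339 = 7834 - 1339 = 6495$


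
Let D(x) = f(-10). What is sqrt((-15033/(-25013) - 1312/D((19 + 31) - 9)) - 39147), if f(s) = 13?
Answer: I*sqrt(4149810832857430)/325169 ≈ 198.11*I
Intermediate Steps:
D(x) = 13
sqrt((-15033/(-25013) - 1312/D((19 + 31) - 9)) - 39147) = sqrt((-15033/(-25013) - 1312/13) - 39147) = sqrt((-15033*(-1/25013) - 1312*1/13) - 39147) = sqrt((15033/25013 - 1312/13) - 39147) = sqrt(-32621627/325169 - 39147) = sqrt(-12762012470/325169) = I*sqrt(4149810832857430)/325169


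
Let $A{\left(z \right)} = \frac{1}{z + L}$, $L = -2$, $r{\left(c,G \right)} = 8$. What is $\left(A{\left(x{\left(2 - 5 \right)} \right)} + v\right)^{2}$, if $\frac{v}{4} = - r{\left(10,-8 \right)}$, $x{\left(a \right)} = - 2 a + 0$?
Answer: $\frac{16129}{16} \approx 1008.1$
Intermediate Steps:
$x{\left(a \right)} = - 2 a$
$A{\left(z \right)} = \frac{1}{-2 + z}$ ($A{\left(z \right)} = \frac{1}{z - 2} = \frac{1}{-2 + z}$)
$v = -32$ ($v = 4 \left(\left(-1\right) 8\right) = 4 \left(-8\right) = -32$)
$\left(A{\left(x{\left(2 - 5 \right)} \right)} + v\right)^{2} = \left(\frac{1}{-2 - 2 \left(2 - 5\right)} - 32\right)^{2} = \left(\frac{1}{-2 - -6} - 32\right)^{2} = \left(\frac{1}{-2 + 6} - 32\right)^{2} = \left(\frac{1}{4} - 32\right)^{2} = \left(- \frac{127}{4}\right)^{2} = \frac{16129}{16}$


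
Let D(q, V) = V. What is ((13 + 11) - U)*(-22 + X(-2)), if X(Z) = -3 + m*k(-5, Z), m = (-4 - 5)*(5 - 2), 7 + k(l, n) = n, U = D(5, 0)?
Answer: 5232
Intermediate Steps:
U = 0
k(l, n) = -7 + n
m = -27 (m = -9*3 = -27)
X(Z) = 186 - 27*Z (X(Z) = -3 - 27*(-7 + Z) = -3 + (189 - 27*Z) = 186 - 27*Z)
((13 + 11) - U)*(-22 + X(-2)) = ((13 + 11) - 1*0)*(-22 + (186 - 27*(-2))) = (24 + 0)*(-22 + (186 + 54)) = 24*(-22 + 240) = 24*218 = 5232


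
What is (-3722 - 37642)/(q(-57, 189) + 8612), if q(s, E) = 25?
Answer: -13788/2879 ≈ -4.7892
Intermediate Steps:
(-3722 - 37642)/(q(-57, 189) + 8612) = (-3722 - 37642)/(25 + 8612) = -41364/8637 = -41364*1/8637 = -13788/2879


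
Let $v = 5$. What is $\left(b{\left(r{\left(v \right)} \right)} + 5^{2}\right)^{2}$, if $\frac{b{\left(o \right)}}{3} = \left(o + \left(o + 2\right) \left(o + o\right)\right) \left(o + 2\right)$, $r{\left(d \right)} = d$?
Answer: $2560000$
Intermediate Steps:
$b{\left(o \right)} = 3 \left(2 + o\right) \left(o + 2 o \left(2 + o\right)\right)$ ($b{\left(o \right)} = 3 \left(o + \left(o + 2\right) \left(o + o\right)\right) \left(o + 2\right) = 3 \left(o + \left(2 + o\right) 2 o\right) \left(2 + o\right) = 3 \left(o + 2 o \left(2 + o\right)\right) \left(2 + o\right) = 3 \left(2 + o\right) \left(o + 2 o \left(2 + o\right)\right)$)
$\left(b{\left(r{\left(v \right)} \right)} + 5^{2}\right)^{2} = \left(3 \cdot 5 \left(10 + 2 \cdot 5^{2} + 9 \cdot 5\right) + 5^{2}\right)^{2} = \left(3 \cdot 5 \left(10 + 2 \cdot 25 + 45\right) + 25\right)^{2} = \left(3 \cdot 5 \left(10 + 50 + 45\right) + 25\right)^{2} = \left(3 \cdot 5 \cdot 105 + 25\right)^{2} = \left(1575 + 25\right)^{2} = 1600^{2} = 2560000$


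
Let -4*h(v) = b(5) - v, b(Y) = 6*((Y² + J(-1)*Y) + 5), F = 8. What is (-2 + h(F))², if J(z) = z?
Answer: 5625/4 ≈ 1406.3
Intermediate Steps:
b(Y) = 30 - 6*Y + 6*Y² (b(Y) = 6*((Y² - Y) + 5) = 6*(5 + Y² - Y) = 30 - 6*Y + 6*Y²)
h(v) = -75/2 + v/4 (h(v) = -((30 - 6*5 + 6*5²) - v)/4 = -((30 - 30 + 6*25) - v)/4 = -((30 - 30 + 150) - v)/4 = -(150 - v)/4 = -75/2 + v/4)
(-2 + h(F))² = (-2 + (-75/2 + (¼)*8))² = (-2 + (-75/2 + 2))² = (-2 - 71/2)² = (-75/2)² = 5625/4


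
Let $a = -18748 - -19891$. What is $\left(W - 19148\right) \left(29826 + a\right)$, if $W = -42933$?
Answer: $-1922586489$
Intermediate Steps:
$a = 1143$ ($a = -18748 + 19891 = 1143$)
$\left(W - 19148\right) \left(29826 + a\right) = \left(-42933 - 19148\right) \left(29826 + 1143\right) = \left(-62081\right) 30969 = -1922586489$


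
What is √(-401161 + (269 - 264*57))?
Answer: 2*I*√103985 ≈ 644.93*I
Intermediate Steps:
√(-401161 + (269 - 264*57)) = √(-401161 + (269 - 15048)) = √(-401161 - 14779) = √(-415940) = 2*I*√103985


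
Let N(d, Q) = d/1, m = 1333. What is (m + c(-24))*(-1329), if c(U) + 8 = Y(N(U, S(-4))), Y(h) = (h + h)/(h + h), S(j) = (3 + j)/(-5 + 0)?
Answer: -1762254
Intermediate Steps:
S(j) = -3/5 - j/5 (S(j) = (3 + j)/(-5) = (3 + j)*(-1/5) = -3/5 - j/5)
N(d, Q) = d (N(d, Q) = d*1 = d)
Y(h) = 1 (Y(h) = (2*h)/((2*h)) = (2*h)*(1/(2*h)) = 1)
c(U) = -7 (c(U) = -8 + 1 = -7)
(m + c(-24))*(-1329) = (1333 - 7)*(-1329) = 1326*(-1329) = -1762254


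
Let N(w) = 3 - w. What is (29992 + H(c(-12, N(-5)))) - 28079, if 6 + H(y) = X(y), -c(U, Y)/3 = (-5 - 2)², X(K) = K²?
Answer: 23516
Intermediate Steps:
c(U, Y) = -147 (c(U, Y) = -3*(-5 - 2)² = -3*(-7)² = -3*49 = -147)
H(y) = -6 + y²
(29992 + H(c(-12, N(-5)))) - 28079 = (29992 + (-6 + (-147)²)) - 28079 = (29992 + (-6 + 21609)) - 28079 = (29992 + 21603) - 28079 = 51595 - 28079 = 23516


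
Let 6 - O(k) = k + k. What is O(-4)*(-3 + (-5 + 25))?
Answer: 238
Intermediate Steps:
O(k) = 6 - 2*k (O(k) = 6 - (k + k) = 6 - 2*k)
O(-4)*(-3 + (-5 + 25)) = (6 - 2*(-4))*(-3 + (-5 + 25)) = (6 + 8)*(-3 + 20) = 14*17 = 238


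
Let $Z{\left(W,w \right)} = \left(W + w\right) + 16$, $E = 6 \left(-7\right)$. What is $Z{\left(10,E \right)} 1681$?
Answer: $-26896$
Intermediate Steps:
$E = -42$
$Z{\left(W,w \right)} = 16 + W + w$
$Z{\left(10,E \right)} 1681 = \left(16 + 10 - 42\right) 1681 = \left(-16\right) 1681 = -26896$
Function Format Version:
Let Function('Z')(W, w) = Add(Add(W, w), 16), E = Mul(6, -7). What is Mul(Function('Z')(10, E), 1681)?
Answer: -26896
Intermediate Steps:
E = -42
Function('Z')(W, w) = Add(16, W, w)
Mul(Function('Z')(10, E), 1681) = Mul(Add(16, 10, -42), 1681) = Mul(-16, 1681) = -26896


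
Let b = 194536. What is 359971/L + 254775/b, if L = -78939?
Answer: -49915634731/15356477304 ≈ -3.2505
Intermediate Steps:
359971/L + 254775/b = 359971/(-78939) + 254775/194536 = 359971*(-1/78939) + 254775*(1/194536) = -359971/78939 + 254775/194536 = -49915634731/15356477304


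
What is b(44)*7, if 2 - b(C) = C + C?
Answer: -602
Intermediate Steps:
b(C) = 2 - 2*C (b(C) = 2 - (C + C) = 2 - 2*C)
b(44)*7 = (2 - 2*44)*7 = (2 - 88)*7 = -86*7 = -602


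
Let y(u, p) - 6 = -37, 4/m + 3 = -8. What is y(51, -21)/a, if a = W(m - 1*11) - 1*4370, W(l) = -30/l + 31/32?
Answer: 24800/3493113 ≈ 0.0070997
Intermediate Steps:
m = -4/11 (m = 4/(-3 - 8) = 4/(-11) = 4*(-1/11) = -4/11 ≈ -0.36364)
y(u, p) = -31 (y(u, p) = 6 - 37 = -31)
W(l) = 31/32 - 30/l (W(l) = -30/l + 31*(1/32) = -30/l + 31/32 = 31/32 - 30/l)
a = -3493113/800 (a = (31/32 - 30/(-4/11 - 1*11)) - 1*4370 = (31/32 - 30/(-4/11 - 11)) - 4370 = (31/32 - 30/(-125/11)) - 4370 = (31/32 - 30*(-11/125)) - 4370 = (31/32 + 66/25) - 4370 = 2887/800 - 4370 = -3493113/800 ≈ -4366.4)
y(51, -21)/a = -31/(-3493113/800) = -31*(-800/3493113) = 24800/3493113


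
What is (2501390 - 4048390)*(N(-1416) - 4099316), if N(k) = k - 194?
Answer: 6344132522000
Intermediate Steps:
N(k) = -194 + k
(2501390 - 4048390)*(N(-1416) - 4099316) = (2501390 - 4048390)*((-194 - 1416) - 4099316) = -1547000*(-1610 - 4099316) = -1547000*(-4100926) = 6344132522000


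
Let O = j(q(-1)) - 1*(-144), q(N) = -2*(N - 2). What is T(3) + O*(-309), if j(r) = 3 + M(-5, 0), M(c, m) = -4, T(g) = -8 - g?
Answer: -44198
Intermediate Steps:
q(N) = 4 - 2*N (q(N) = -2*(-2 + N) = 4 - 2*N)
j(r) = -1 (j(r) = 3 - 4 = -1)
O = 143 (O = -1 - 1*(-144) = -1 + 144 = 143)
T(3) + O*(-309) = (-8 - 1*3) + 143*(-309) = (-8 - 3) - 44187 = -11 - 44187 = -44198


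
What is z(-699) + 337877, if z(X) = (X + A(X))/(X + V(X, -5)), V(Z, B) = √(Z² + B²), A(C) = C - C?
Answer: 7958324/25 - 699*√488626/25 ≈ 2.9879e+5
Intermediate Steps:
A(C) = 0
V(Z, B) = √(B² + Z²)
z(X) = X/(X + √(25 + X²)) (z(X) = (X + 0)/(X + √((-5)² + X²)) = X/(X + √(25 + X²)))
z(-699) + 337877 = -699/(-699 + √(25 + (-699)²)) + 337877 = -699/(-699 + √(25 + 488601)) + 337877 = -699/(-699 + √488626) + 337877 = 337877 - 699/(-699 + √488626)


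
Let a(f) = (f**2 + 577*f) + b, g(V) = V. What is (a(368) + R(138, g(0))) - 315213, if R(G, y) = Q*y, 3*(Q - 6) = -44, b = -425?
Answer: 32122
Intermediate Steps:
Q = -26/3 (Q = 6 + (1/3)*(-44) = 6 - 44/3 = -26/3 ≈ -8.6667)
R(G, y) = -26*y/3
a(f) = -425 + f**2 + 577*f (a(f) = (f**2 + 577*f) - 425 = -425 + f**2 + 577*f)
(a(368) + R(138, g(0))) - 315213 = ((-425 + 368**2 + 577*368) - 26/3*0) - 315213 = ((-425 + 135424 + 212336) + 0) - 315213 = (347335 + 0) - 315213 = 347335 - 315213 = 32122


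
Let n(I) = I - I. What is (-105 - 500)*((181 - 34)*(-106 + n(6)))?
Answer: 9427110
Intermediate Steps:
n(I) = 0
(-105 - 500)*((181 - 34)*(-106 + n(6))) = (-105 - 500)*((181 - 34)*(-106 + 0)) = -88935*(-106) = -605*(-15582) = 9427110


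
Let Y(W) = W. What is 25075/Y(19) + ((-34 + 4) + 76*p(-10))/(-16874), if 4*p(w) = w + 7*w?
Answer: 211572500/160303 ≈ 1319.8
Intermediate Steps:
p(w) = 2*w (p(w) = (w + 7*w)/4 = (8*w)/4 = 2*w)
25075/Y(19) + ((-34 + 4) + 76*p(-10))/(-16874) = 25075/19 + ((-34 + 4) + 76*(2*(-10)))/(-16874) = 25075*(1/19) + (-30 + 76*(-20))*(-1/16874) = 25075/19 + (-30 - 1520)*(-1/16874) = 25075/19 - 1550*(-1/16874) = 25075/19 + 775/8437 = 211572500/160303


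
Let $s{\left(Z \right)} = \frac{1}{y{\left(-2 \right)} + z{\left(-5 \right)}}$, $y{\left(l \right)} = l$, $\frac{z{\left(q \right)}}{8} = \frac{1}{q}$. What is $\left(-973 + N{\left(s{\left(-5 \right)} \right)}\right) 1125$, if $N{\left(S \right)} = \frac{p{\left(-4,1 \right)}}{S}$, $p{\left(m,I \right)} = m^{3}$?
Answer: $-835425$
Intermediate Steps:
$z{\left(q \right)} = \frac{8}{q}$
$s{\left(Z \right)} = - \frac{5}{18}$ ($s{\left(Z \right)} = \frac{1}{-2 + \frac{8}{-5}} = \frac{1}{-2 + 8 \left(- \frac{1}{5}\right)} = \frac{1}{-2 - \frac{8}{5}} = \frac{1}{- \frac{18}{5}} = - \frac{5}{18}$)
$N{\left(S \right)} = - \frac{64}{S}$ ($N{\left(S \right)} = \frac{\left(-4\right)^{3}}{S} = - \frac{64}{S}$)
$\left(-973 + N{\left(s{\left(-5 \right)} \right)}\right) 1125 = \left(-973 - \frac{64}{- \frac{5}{18}}\right) 1125 = \left(-973 - - \frac{1152}{5}\right) 1125 = \left(-973 + \frac{1152}{5}\right) 1125 = \left(- \frac{3713}{5}\right) 1125 = -835425$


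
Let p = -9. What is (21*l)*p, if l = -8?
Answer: 1512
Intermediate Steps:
(21*l)*p = (21*(-8))*(-9) = -168*(-9) = 1512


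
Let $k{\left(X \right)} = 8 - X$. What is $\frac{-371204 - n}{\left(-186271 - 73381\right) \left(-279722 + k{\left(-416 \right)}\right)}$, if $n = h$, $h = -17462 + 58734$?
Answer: $- \frac{103119}{18130071074} \approx -5.6877 \cdot 10^{-6}$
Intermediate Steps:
$h = 41272$
$n = 41272$
$\frac{-371204 - n}{\left(-186271 - 73381\right) \left(-279722 + k{\left(-416 \right)}\right)} = \frac{-371204 - 41272}{\left(-186271 - 73381\right) \left(-279722 + \left(8 - -416\right)\right)} = \frac{-371204 - 41272}{\left(-259652\right) \left(-279722 + \left(8 + 416\right)\right)} = - \frac{412476}{\left(-259652\right) \left(-279722 + 424\right)} = - \frac{412476}{\left(-259652\right) \left(-279298\right)} = - \frac{412476}{72520284296} = \left(-412476\right) \frac{1}{72520284296} = - \frac{103119}{18130071074}$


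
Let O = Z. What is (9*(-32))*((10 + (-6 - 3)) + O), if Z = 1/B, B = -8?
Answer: -252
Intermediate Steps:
Z = -1/8 (Z = 1/(-8) = -1/8 ≈ -0.12500)
O = -1/8 ≈ -0.12500
(9*(-32))*((10 + (-6 - 3)) + O) = (9*(-32))*((10 + (-6 - 3)) - 1/8) = -288*((10 - 9) - 1/8) = -288*(1 - 1/8) = -288*7/8 = -252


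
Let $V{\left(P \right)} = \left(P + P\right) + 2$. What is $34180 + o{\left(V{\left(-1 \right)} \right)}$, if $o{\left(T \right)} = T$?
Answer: $34180$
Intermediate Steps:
$V{\left(P \right)} = 2 + 2 P$ ($V{\left(P \right)} = 2 P + 2 = 2 + 2 P$)
$34180 + o{\left(V{\left(-1 \right)} \right)} = 34180 + \left(2 + 2 \left(-1\right)\right) = 34180 + \left(2 - 2\right) = 34180 + 0 = 34180$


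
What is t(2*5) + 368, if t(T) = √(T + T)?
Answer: 368 + 2*√5 ≈ 372.47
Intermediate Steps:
t(T) = √2*√T (t(T) = √(2*T) = √2*√T)
t(2*5) + 368 = √2*√(2*5) + 368 = √2*√10 + 368 = 2*√5 + 368 = 368 + 2*√5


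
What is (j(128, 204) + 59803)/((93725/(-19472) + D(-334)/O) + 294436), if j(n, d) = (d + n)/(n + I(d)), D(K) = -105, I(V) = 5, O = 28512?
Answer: 92000406266208/452931421955999 ≈ 0.20312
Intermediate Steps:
j(n, d) = (d + n)/(5 + n) (j(n, d) = (d + n)/(n + 5) = (d + n)/(5 + n))
(j(128, 204) + 59803)/((93725/(-19472) + D(-334)/O) + 294436) = ((204 + 128)/(5 + 128) + 59803)/((93725/(-19472) - 105/28512) + 294436) = (332/133 + 59803)/((93725*(-1/19472) - 105*1/28512) + 294436) = ((1/133)*332 + 59803)/((-93725/19472 - 35/9504) + 294436) = (332/133 + 59803)/(-55715245/11566368 + 294436) = 7954131/(133*(3405499413203/11566368)) = (7954131/133)*(11566368/3405499413203) = 92000406266208/452931421955999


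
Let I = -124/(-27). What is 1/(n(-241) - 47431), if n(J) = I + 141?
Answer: -27/1276706 ≈ -2.1148e-5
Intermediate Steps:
I = 124/27 (I = -124*(-1)/27 = -1*(-124/27) = 124/27 ≈ 4.5926)
n(J) = 3931/27 (n(J) = 124/27 + 141 = 3931/27)
1/(n(-241) - 47431) = 1/(3931/27 - 47431) = 1/(-1276706/27) = -27/1276706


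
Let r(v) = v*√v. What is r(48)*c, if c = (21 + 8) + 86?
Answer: 22080*√3 ≈ 38244.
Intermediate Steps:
r(v) = v^(3/2)
c = 115 (c = 29 + 86 = 115)
r(48)*c = 48^(3/2)*115 = (192*√3)*115 = 22080*√3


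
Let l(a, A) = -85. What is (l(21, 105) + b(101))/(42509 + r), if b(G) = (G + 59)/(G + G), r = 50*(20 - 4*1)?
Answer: -1215/624887 ≈ -0.0019444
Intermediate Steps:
r = 800 (r = 50*(20 - 4) = 50*16 = 800)
b(G) = (59 + G)/(2*G) (b(G) = (59 + G)/((2*G)) = (59 + G)*(1/(2*G)) = (59 + G)/(2*G))
(l(21, 105) + b(101))/(42509 + r) = (-85 + (1/2)*(59 + 101)/101)/(42509 + 800) = (-85 + (1/2)*(1/101)*160)/43309 = (-85 + 80/101)*(1/43309) = -8505/101*1/43309 = -1215/624887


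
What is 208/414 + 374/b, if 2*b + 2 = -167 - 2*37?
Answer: -14396/5589 ≈ -2.5758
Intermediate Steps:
b = -243/2 (b = -1 + (-167 - 2*37)/2 = -1 + (-167 - 1*74)/2 = -1 + (-167 - 74)/2 = -1 + (½)*(-241) = -1 - 241/2 = -243/2 ≈ -121.50)
208/414 + 374/b = 208/414 + 374/(-243/2) = 208*(1/414) + 374*(-2/243) = 104/207 - 748/243 = -14396/5589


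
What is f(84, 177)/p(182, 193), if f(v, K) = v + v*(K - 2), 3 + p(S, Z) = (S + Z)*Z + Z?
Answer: 14784/72565 ≈ 0.20373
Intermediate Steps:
p(S, Z) = -3 + Z + Z*(S + Z) (p(S, Z) = -3 + ((S + Z)*Z + Z) = -3 + (Z*(S + Z) + Z) = -3 + (Z + Z*(S + Z)) = -3 + Z + Z*(S + Z))
f(v, K) = v + v*(-2 + K)
f(84, 177)/p(182, 193) = (84*(-1 + 177))/(-3 + 193 + 193**2 + 182*193) = (84*176)/(-3 + 193 + 37249 + 35126) = 14784/72565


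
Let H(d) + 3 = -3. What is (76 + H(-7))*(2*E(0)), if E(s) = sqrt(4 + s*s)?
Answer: 280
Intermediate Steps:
H(d) = -6 (H(d) = -3 - 3 = -6)
E(s) = sqrt(4 + s**2)
(76 + H(-7))*(2*E(0)) = (76 - 6)*(2*sqrt(4 + 0**2)) = 70*(2*sqrt(4 + 0)) = 70*(2*sqrt(4)) = 70*(2*2) = 70*4 = 280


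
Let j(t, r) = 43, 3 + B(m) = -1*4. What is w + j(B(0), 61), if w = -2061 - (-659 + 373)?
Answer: -1732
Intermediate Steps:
B(m) = -7 (B(m) = -3 - 1*4 = -3 - 4 = -7)
w = -1775 (w = -2061 - 1*(-286) = -2061 + 286 = -1775)
w + j(B(0), 61) = -1775 + 43 = -1732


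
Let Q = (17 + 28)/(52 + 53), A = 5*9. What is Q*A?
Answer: 135/7 ≈ 19.286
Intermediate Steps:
A = 45
Q = 3/7 (Q = 45/105 = 45*(1/105) = 3/7 ≈ 0.42857)
Q*A = (3/7)*45 = 135/7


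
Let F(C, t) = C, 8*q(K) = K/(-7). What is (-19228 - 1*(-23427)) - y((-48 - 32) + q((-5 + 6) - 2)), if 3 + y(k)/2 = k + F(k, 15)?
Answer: 63349/14 ≈ 4524.9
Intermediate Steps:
q(K) = -K/56 (q(K) = (K/(-7))/8 = (K*(-1/7))/8 = (-K/7)/8 = -K/56)
y(k) = -6 + 4*k (y(k) = -6 + 2*(k + k) = -6 + 2*(2*k) = -6 + 4*k)
(-19228 - 1*(-23427)) - y((-48 - 32) + q((-5 + 6) - 2)) = (-19228 - 1*(-23427)) - (-6 + 4*((-48 - 32) - ((-5 + 6) - 2)/56)) = (-19228 + 23427) - (-6 + 4*(-80 - (1 - 2)/56)) = 4199 - (-6 + 4*(-80 - 1/56*(-1))) = 4199 - (-6 + 4*(-80 + 1/56)) = 4199 - (-6 + 4*(-4479/56)) = 4199 - (-6 - 4479/14) = 4199 - 1*(-4563/14) = 4199 + 4563/14 = 63349/14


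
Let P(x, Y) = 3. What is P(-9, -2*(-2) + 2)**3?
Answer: 27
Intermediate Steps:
P(-9, -2*(-2) + 2)**3 = 3**3 = 27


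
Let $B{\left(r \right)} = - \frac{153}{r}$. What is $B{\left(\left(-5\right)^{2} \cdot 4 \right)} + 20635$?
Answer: $\frac{2063347}{100} \approx 20633.0$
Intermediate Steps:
$B{\left(\left(-5\right)^{2} \cdot 4 \right)} + 20635 = - \frac{153}{\left(-5\right)^{2} \cdot 4} + 20635 = - \frac{153}{25 \cdot 4} + 20635 = - \frac{153}{100} + 20635 = \frac{2063347}{100}$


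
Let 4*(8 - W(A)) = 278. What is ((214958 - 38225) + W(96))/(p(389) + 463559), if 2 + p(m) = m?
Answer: 353343/927892 ≈ 0.38080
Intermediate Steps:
W(A) = -123/2 (W(A) = 8 - ¼*278 = 8 - 139/2 = -123/2)
p(m) = -2 + m
((214958 - 38225) + W(96))/(p(389) + 463559) = ((214958 - 38225) - 123/2)/((-2 + 389) + 463559) = (176733 - 123/2)/(387 + 463559) = (353343/2)/463946 = (353343/2)*(1/463946) = 353343/927892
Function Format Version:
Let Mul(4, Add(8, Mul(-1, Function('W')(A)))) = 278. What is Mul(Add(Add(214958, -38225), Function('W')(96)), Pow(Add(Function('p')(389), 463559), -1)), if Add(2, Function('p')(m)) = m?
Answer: Rational(353343, 927892) ≈ 0.38080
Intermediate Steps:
Function('W')(A) = Rational(-123, 2) (Function('W')(A) = Add(8, Mul(Rational(-1, 4), 278)) = Add(8, Rational(-139, 2)) = Rational(-123, 2))
Function('p')(m) = Add(-2, m)
Mul(Add(Add(214958, -38225), Function('W')(96)), Pow(Add(Function('p')(389), 463559), -1)) = Mul(Add(Add(214958, -38225), Rational(-123, 2)), Pow(Add(Add(-2, 389), 463559), -1)) = Mul(Add(176733, Rational(-123, 2)), Pow(Add(387, 463559), -1)) = Mul(Rational(353343, 2), Pow(463946, -1)) = Mul(Rational(353343, 2), Rational(1, 463946)) = Rational(353343, 927892)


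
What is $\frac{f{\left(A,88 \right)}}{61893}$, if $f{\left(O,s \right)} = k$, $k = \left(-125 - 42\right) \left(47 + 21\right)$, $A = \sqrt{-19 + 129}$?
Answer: $- \frac{11356}{61893} \approx -0.18348$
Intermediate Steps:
$A = \sqrt{110} \approx 10.488$
$k = -11356$ ($k = \left(-167\right) 68 = -11356$)
$f{\left(O,s \right)} = -11356$
$\frac{f{\left(A,88 \right)}}{61893} = - \frac{11356}{61893}$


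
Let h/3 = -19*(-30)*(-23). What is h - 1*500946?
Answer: -540276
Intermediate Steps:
h = -39330 (h = 3*(-19*(-30)*(-23)) = 3*(570*(-23)) = 3*(-13110) = -39330)
h - 1*500946 = -39330 - 1*500946 = -39330 - 500946 = -540276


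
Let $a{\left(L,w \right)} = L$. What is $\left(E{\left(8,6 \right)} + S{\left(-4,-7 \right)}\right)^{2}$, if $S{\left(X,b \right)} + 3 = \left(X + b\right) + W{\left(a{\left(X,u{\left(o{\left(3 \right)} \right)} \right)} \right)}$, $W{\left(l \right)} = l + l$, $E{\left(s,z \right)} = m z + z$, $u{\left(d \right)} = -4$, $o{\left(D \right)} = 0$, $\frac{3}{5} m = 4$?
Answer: $576$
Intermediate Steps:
$m = \frac{20}{3}$ ($m = \frac{5}{3} \cdot 4 = \frac{20}{3} \approx 6.6667$)
$E{\left(s,z \right)} = \frac{23 z}{3}$ ($E{\left(s,z \right)} = \frac{20 z}{3} + z = \frac{23 z}{3}$)
$W{\left(l \right)} = 2 l$
$S{\left(X,b \right)} = -3 + b + 3 X$ ($S{\left(X,b \right)} = -3 + \left(\left(X + b\right) + 2 X\right) = -3 + \left(b + 3 X\right) = -3 + b + 3 X$)
$\left(E{\left(8,6 \right)} + S{\left(-4,-7 \right)}\right)^{2} = \left(\frac{23}{3} \cdot 6 - 22\right)^{2} = \left(46 - 22\right)^{2} = 24^{2} = 576$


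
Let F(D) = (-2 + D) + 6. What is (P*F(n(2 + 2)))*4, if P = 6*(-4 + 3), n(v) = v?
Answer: -192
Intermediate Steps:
P = -6 (P = 6*(-1) = -6)
F(D) = 4 + D
(P*F(n(2 + 2)))*4 = -6*(4 + (2 + 2))*4 = -6*(4 + 4)*4 = -6*8*4 = -48*4 = -192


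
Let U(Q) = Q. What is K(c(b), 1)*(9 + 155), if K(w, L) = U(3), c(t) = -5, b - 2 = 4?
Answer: 492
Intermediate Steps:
b = 6 (b = 2 + 4 = 6)
K(w, L) = 3
K(c(b), 1)*(9 + 155) = 3*(9 + 155) = 3*164 = 492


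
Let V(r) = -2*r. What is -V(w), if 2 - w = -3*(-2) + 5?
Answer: -18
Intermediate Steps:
w = -9 (w = 2 - (-3*(-2) + 5) = 2 - (6 + 5) = 2 - 1*11 = 2 - 11 = -9)
-V(w) = -(-2)*(-9) = -1*18 = -18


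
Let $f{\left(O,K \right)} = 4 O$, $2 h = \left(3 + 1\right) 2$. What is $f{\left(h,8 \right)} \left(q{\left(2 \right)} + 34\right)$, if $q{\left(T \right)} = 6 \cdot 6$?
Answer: $1120$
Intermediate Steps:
$h = 4$ ($h = \frac{\left(3 + 1\right) 2}{2} = \frac{4 \cdot 2}{2} = \frac{1}{2} \cdot 8 = 4$)
$q{\left(T \right)} = 36$
$f{\left(h,8 \right)} \left(q{\left(2 \right)} + 34\right) = 4 \cdot 4 \left(36 + 34\right) = 16 \cdot 70 = 1120$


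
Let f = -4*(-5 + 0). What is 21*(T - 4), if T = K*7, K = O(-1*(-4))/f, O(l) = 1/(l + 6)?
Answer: -16653/200 ≈ -83.265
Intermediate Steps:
f = 20 (f = -4*(-5) = 20)
O(l) = 1/(6 + l)
K = 1/200 (K = 1/((6 - 1*(-4))*20) = (1/20)/(6 + 4) = (1/20)/10 = (⅒)*(1/20) = 1/200 ≈ 0.0050000)
T = 7/200 (T = (1/200)*7 = 7/200 ≈ 0.035000)
21*(T - 4) = 21*(7/200 - 4) = 21*(-793/200) = -16653/200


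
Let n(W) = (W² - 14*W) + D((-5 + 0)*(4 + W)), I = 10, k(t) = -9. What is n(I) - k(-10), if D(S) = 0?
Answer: -31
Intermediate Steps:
n(W) = W² - 14*W (n(W) = (W² - 14*W) + 0 = W² - 14*W)
n(I) - k(-10) = 10*(-14 + 10) - 1*(-9) = 10*(-4) + 9 = -40 + 9 = -31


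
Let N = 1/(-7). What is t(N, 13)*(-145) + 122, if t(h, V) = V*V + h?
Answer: -170536/7 ≈ -24362.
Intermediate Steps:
N = -⅐ ≈ -0.14286
t(h, V) = h + V² (t(h, V) = V² + h = h + V²)
t(N, 13)*(-145) + 122 = (-⅐ + 13²)*(-145) + 122 = (-⅐ + 169)*(-145) + 122 = (1182/7)*(-145) + 122 = -171390/7 + 122 = -170536/7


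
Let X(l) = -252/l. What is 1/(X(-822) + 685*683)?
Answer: 137/64096177 ≈ 2.1374e-6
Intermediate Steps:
1/(X(-822) + 685*683) = 1/(-252/(-822) + 685*683) = 1/(-252*(-1/822) + 467855) = 1/(42/137 + 467855) = 1/(64096177/137) = 137/64096177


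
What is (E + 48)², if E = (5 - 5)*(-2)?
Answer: 2304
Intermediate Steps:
E = 0 (E = 0*(-2) = 0)
(E + 48)² = (0 + 48)² = 48² = 2304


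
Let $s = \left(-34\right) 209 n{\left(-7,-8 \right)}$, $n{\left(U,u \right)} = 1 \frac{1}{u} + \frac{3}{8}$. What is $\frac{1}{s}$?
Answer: $- \frac{2}{3553} \approx -0.0005629$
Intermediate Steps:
$n{\left(U,u \right)} = \frac{3}{8} + \frac{1}{u}$ ($n{\left(U,u \right)} = \frac{1}{u} + 3 \cdot \frac{1}{8} = \frac{1}{u} + \frac{3}{8} = \frac{3}{8} + \frac{1}{u}$)
$s = - \frac{3553}{2}$ ($s = \left(-34\right) 209 \left(\frac{3}{8} + \frac{1}{-8}\right) = - 7106 \left(\frac{3}{8} - \frac{1}{8}\right) = \left(-7106\right) \frac{1}{4} = - \frac{3553}{2} \approx -1776.5$)
$\frac{1}{s} = \frac{1}{- \frac{3553}{2}} = - \frac{2}{3553}$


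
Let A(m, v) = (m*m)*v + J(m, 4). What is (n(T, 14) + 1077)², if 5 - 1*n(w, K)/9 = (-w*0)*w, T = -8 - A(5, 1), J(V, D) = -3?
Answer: 1258884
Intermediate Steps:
A(m, v) = -3 + v*m² (A(m, v) = (m*m)*v - 3 = m²*v - 3 = v*m² - 3 = -3 + v*m²)
T = -30 (T = -8 - (-3 + 1*5²) = -8 - (-3 + 1*25) = -8 - (-3 + 25) = -8 - 1*22 = -8 - 22 = -30)
n(w, K) = 45 (n(w, K) = 45 - 9*(-w*0)*w = 45 - 9*(-1*0)*w = 45 - 0*w = 45 - 9*0 = 45 + 0 = 45)
(n(T, 14) + 1077)² = (45 + 1077)² = 1122² = 1258884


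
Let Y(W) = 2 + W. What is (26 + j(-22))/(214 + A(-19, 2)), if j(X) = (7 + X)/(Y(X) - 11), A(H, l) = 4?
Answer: 821/6758 ≈ 0.12149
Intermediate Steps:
j(X) = (7 + X)/(-9 + X) (j(X) = (7 + X)/((2 + X) - 11) = (7 + X)/(-9 + X))
(26 + j(-22))/(214 + A(-19, 2)) = (26 + (7 - 22)/(-9 - 22))/(214 + 4) = (26 - 15/(-31))/218 = (26 - 1/31*(-15))*(1/218) = (26 + 15/31)*(1/218) = (821/31)*(1/218) = 821/6758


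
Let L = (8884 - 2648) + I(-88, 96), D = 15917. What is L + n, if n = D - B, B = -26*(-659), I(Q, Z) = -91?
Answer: 4928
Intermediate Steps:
B = 17134
L = 6145 (L = (8884 - 2648) - 91 = 6236 - 91 = 6145)
n = -1217 (n = 15917 - 1*17134 = 15917 - 17134 = -1217)
L + n = 6145 - 1217 = 4928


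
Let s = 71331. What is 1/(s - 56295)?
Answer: 1/15036 ≈ 6.6507e-5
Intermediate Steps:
1/(s - 56295) = 1/(71331 - 56295) = 1/15036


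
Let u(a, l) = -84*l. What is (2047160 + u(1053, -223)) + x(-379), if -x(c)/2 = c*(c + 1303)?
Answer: 2766284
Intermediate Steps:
x(c) = -2*c*(1303 + c) (x(c) = -2*c*(c + 1303) = -2*c*(1303 + c))
(2047160 + u(1053, -223)) + x(-379) = (2047160 - 84*(-223)) - 2*(-379)*(1303 - 379) = (2047160 + 18732) - 2*(-379)*924 = 2065892 + 700392 = 2766284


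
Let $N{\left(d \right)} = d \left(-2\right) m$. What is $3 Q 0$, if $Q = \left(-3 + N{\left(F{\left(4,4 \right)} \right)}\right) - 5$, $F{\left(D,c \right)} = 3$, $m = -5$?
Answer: $0$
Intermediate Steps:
$N{\left(d \right)} = 10 d$ ($N{\left(d \right)} = d \left(-2\right) \left(-5\right) = - 2 d \left(-5\right) = 10 d$)
$Q = 22$ ($Q = \left(-3 + 10 \cdot 3\right) - 5 = \left(-3 + 30\right) - 5 = 27 - 5 = 22$)
$3 Q 0 = 3 \cdot 22 \cdot 0 = 66 \cdot 0 = 0$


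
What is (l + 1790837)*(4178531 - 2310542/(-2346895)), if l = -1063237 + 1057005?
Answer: 3500172848888037827/469379 ≈ 7.4570e+12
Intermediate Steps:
l = -6232
(l + 1790837)*(4178531 - 2310542/(-2346895)) = (-6232 + 1790837)*(4178531 - 2310542/(-2346895)) = 1784605*(4178531 - 2310542*(-1/2346895)) = 1784605*(4178531 + 2310542/2346895) = 1784605*(9806575821787/2346895) = 3500172848888037827/469379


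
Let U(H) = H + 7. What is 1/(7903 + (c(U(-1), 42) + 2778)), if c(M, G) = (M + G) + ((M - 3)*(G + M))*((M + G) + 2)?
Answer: 1/17929 ≈ 5.5776e-5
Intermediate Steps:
U(H) = 7 + H
c(M, G) = G + M + (-3 + M)*(G + M)*(2 + G + M) (c(M, G) = (G + M) + ((-3 + M)*(G + M))*((G + M) + 2) = (G + M) + ((-3 + M)*(G + M))*(2 + G + M) = (G + M) + (-3 + M)*(G + M)*(2 + G + M) = G + M + (-3 + M)*(G + M)*(2 + G + M))
1/(7903 + (c(U(-1), 42) + 2778)) = 1/(7903 + (((7 - 1)**3 - (7 - 1)**2 - 5*42 - 5*(7 - 1) - 3*42**2 + (7 - 1)*42**2 - 4*42*(7 - 1) + 2*42*(7 - 1)**2) + 2778)) = 1/(7903 + ((6**3 - 1*6**2 - 210 - 5*6 - 3*1764 + 6*1764 - 4*42*6 + 2*42*6**2) + 2778)) = 1/(7903 + ((216 - 1*36 - 210 - 30 - 5292 + 10584 - 1008 + 2*42*36) + 2778)) = 1/(7903 + ((216 - 36 - 210 - 30 - 5292 + 10584 - 1008 + 3024) + 2778)) = 1/(7903 + (7248 + 2778)) = 1/(7903 + 10026) = 1/17929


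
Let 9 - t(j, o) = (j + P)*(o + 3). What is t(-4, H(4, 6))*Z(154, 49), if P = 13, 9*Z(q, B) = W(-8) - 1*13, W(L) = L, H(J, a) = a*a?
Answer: 798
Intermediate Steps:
H(J, a) = a²
Z(q, B) = -7/3 (Z(q, B) = (-8 - 1*13)/9 = (-8 - 13)/9 = (⅑)*(-21) = -7/3)
t(j, o) = 9 - (3 + o)*(13 + j) (t(j, o) = 9 - (j + 13)*(o + 3) = 9 - (13 + j)*(3 + o) = 9 - (3 + o)*(13 + j))
t(-4, H(4, 6))*Z(154, 49) = (-30 - 13*6² - 3*(-4) - 1*(-4)*6²)*(-7/3) = (-30 - 13*36 + 12 - 1*(-4)*36)*(-7/3) = (-30 - 468 + 12 + 144)*(-7/3) = -342*(-7/3) = 798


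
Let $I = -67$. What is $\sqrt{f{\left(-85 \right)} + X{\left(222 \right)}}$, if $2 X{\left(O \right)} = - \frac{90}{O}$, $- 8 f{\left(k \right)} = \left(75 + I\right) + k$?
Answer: $\frac{\sqrt{206386}}{148} \approx 3.0696$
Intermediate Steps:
$f{\left(k \right)} = -1 - \frac{k}{8}$ ($f{\left(k \right)} = - \frac{\left(75 - 67\right) + k}{8} = - \frac{8 + k}{8} = -1 - \frac{k}{8}$)
$X{\left(O \right)} = - \frac{45}{O}$ ($X{\left(O \right)} = \frac{\left(-90\right) \frac{1}{O}}{2} = - \frac{45}{O}$)
$\sqrt{f{\left(-85 \right)} + X{\left(222 \right)}} = \sqrt{\left(-1 - - \frac{85}{8}\right) - \frac{45}{222}} = \sqrt{\left(-1 + \frac{85}{8}\right) - \frac{15}{74}} = \sqrt{\frac{77}{8} - \frac{15}{74}} = \sqrt{\frac{2789}{296}} = \frac{\sqrt{206386}}{148}$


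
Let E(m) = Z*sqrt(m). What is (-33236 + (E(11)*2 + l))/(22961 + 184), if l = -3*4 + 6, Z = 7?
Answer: -33242/23145 + 14*sqrt(11)/23145 ≈ -1.4342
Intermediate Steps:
l = -6 (l = -12 + 6 = -6)
E(m) = 7*sqrt(m)
(-33236 + (E(11)*2 + l))/(22961 + 184) = (-33236 + ((7*sqrt(11))*2 - 6))/(22961 + 184) = (-33236 + (14*sqrt(11) - 6))/23145 = (-33236 + (-6 + 14*sqrt(11)))*(1/23145) = (-33242 + 14*sqrt(11))*(1/23145) = -33242/23145 + 14*sqrt(11)/23145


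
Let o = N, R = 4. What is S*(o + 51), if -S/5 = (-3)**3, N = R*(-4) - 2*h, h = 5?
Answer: 3375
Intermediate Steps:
N = -26 (N = 4*(-4) - 2*5 = -16 - 10 = -26)
S = 135 (S = -5*(-3)**3 = -5*(-27) = 135)
o = -26
S*(o + 51) = 135*(-26 + 51) = 135*25 = 3375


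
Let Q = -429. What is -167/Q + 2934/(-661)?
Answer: -1148299/283569 ≈ -4.0495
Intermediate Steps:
-167/Q + 2934/(-661) = -167/(-429) + 2934/(-661) = -167*(-1/429) + 2934*(-1/661) = 167/429 - 2934/661 = -1148299/283569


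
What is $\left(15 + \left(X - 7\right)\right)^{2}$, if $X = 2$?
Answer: $100$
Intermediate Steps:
$\left(15 + \left(X - 7\right)\right)^{2} = \left(15 + \left(2 - 7\right)\right)^{2} = \left(15 - 5\right)^{2} = 10^{2} = 100$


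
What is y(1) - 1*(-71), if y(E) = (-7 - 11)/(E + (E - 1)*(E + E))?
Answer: 53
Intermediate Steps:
y(E) = -18/(E + 2*E*(-1 + E)) (y(E) = -18/(E + (-1 + E)*(2*E)) = -18/(E + 2*E*(-1 + E)))
y(1) - 1*(-71) = -18/(1*(-1 + 2*1)) - 1*(-71) = -18*1/(-1 + 2) + 71 = -18*1/1 + 71 = -18*1*1 + 71 = -18 + 71 = 53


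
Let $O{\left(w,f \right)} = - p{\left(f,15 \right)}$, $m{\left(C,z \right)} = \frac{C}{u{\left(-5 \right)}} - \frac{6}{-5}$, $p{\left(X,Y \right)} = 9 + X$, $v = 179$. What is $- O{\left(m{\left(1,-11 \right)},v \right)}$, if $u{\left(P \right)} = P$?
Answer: $188$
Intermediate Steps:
$m{\left(C,z \right)} = \frac{6}{5} - \frac{C}{5}$ ($m{\left(C,z \right)} = \frac{C}{-5} - \frac{6}{-5} = C \left(- \frac{1}{5}\right) - - \frac{6}{5} = - \frac{C}{5} + \frac{6}{5} = \frac{6}{5} - \frac{C}{5}$)
$O{\left(w,f \right)} = -9 - f$ ($O{\left(w,f \right)} = - (9 + f) = -9 - f$)
$- O{\left(m{\left(1,-11 \right)},v \right)} = - (-9 - 179) = \left(-1\right) \left(-188\right) = 188$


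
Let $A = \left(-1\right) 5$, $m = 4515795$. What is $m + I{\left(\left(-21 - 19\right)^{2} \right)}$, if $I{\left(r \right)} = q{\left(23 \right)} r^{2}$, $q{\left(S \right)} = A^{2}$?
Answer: $68515795$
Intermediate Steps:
$A = -5$
$q{\left(S \right)} = 25$ ($q{\left(S \right)} = \left(-5\right)^{2} = 25$)
$I{\left(r \right)} = 25 r^{2}$
$m + I{\left(\left(-21 - 19\right)^{2} \right)} = 4515795 + 25 \left(\left(-21 - 19\right)^{2}\right)^{2} = 4515795 + 25 \left(\left(-40\right)^{2}\right)^{2} = 4515795 + 25 \cdot 1600^{2} = 4515795 + 25 \cdot 2560000 = 4515795 + 64000000 = 68515795$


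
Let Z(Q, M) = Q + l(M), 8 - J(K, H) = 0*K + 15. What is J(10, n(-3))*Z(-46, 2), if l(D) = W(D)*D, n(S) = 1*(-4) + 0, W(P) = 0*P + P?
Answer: 294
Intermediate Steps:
W(P) = P (W(P) = 0 + P = P)
n(S) = -4 (n(S) = -4 + 0 = -4)
l(D) = D**2 (l(D) = D*D = D**2)
J(K, H) = -7 (J(K, H) = 8 - (0*K + 15) = 8 - (0 + 15) = 8 - 1*15 = 8 - 15 = -7)
Z(Q, M) = Q + M**2
J(10, n(-3))*Z(-46, 2) = -7*(-46 + 2**2) = -7*(-46 + 4) = -7*(-42) = 294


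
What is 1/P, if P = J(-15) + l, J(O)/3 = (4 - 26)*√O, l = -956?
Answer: I/(2*(-478*I + 33*√15)) ≈ -0.00097623 + 0.00026103*I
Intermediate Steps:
J(O) = -66*√O (J(O) = 3*((4 - 26)*√O) = 3*(-22*√O) = -66*√O)
P = -956 - 66*I*√15 (P = -66*I*√15 - 956 = -956 - 66*I*√15 ≈ -956.0 - 255.62*I)
1/P = 1/(-956 - 66*I*√15)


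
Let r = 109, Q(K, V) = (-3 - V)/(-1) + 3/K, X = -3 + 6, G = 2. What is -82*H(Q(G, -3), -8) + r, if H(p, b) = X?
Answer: -137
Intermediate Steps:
X = 3
Q(K, V) = 3 + V + 3/K (Q(K, V) = (-3 - V)*(-1) + 3/K = (3 + V) + 3/K = 3 + V + 3/K)
H(p, b) = 3
-82*H(Q(G, -3), -8) + r = -82*3 + 109 = -246 + 109 = -137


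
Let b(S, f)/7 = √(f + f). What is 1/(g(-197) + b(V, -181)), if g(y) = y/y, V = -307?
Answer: 1/17739 - 7*I*√362/17739 ≈ 5.6373e-5 - 0.007508*I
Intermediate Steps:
g(y) = 1
b(S, f) = 7*√2*√f (b(S, f) = 7*√(f + f) = 7*√(2*f) = 7*(√2*√f) = 7*√2*√f)
1/(g(-197) + b(V, -181)) = 1/(1 + 7*√2*√(-181)) = 1/(1 + 7*√2*(I*√181)) = 1/(1 + 7*I*√362)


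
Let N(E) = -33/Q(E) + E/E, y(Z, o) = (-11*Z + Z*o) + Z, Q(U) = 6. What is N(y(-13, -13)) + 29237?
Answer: 58465/2 ≈ 29233.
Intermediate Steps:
y(Z, o) = -10*Z + Z*o
N(E) = -9/2 (N(E) = -33/6 + E/E = -33*⅙ + 1 = -11/2 + 1 = -9/2)
N(y(-13, -13)) + 29237 = -9/2 + 29237 = 58465/2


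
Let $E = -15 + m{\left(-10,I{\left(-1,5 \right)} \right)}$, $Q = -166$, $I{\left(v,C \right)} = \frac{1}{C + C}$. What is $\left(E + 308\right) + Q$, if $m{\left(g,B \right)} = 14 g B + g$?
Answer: $103$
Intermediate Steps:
$I{\left(v,C \right)} = \frac{1}{2 C}$
$m{\left(g,B \right)} = g + 14 B g$ ($m{\left(g,B \right)} = 14 B g + g = g + 14 B g$)
$E = -39$ ($E = -15 - 10 \left(1 + 14 \frac{1}{2 \cdot 5}\right) = -15 - 10 \left(1 + 14 \cdot \frac{1}{2} \cdot \frac{1}{5}\right) = -15 - 10 \left(1 + 14 \cdot \frac{1}{10}\right) = -15 - 10 \left(1 + \frac{7}{5}\right) = -15 - 24 = -39$)
$\left(E + 308\right) + Q = \left(-39 + 308\right) - 166 = 269 - 166 = 103$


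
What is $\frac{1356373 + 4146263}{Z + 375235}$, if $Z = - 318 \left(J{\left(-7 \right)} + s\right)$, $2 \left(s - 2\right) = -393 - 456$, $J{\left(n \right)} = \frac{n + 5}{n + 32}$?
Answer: $\frac{68782950}{6370193} \approx 10.798$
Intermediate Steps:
$J{\left(n \right)} = \frac{5 + n}{32 + n}$
$s = - \frac{845}{2}$ ($s = 2 + \frac{-393 - 456}{2} = 2 + \frac{1}{2} \left(-849\right) = 2 - \frac{849}{2} = - \frac{845}{2} \approx -422.5$)
$Z = \frac{3359511}{25}$ ($Z = - 318 \left(\frac{5 - 7}{32 - 7} - \frac{845}{2}\right) = - 318 \left(\frac{1}{25} \left(-2\right) - \frac{845}{2}\right) = - 318 \left(- \frac{2}{25} - \frac{845}{2}\right) = \left(-318\right) \left(- \frac{21129}{50}\right) = \frac{3359511}{25} \approx 1.3438 \cdot 10^{5}$)
$\frac{1356373 + 4146263}{Z + 375235} = \frac{1356373 + 4146263}{\frac{3359511}{25} + 375235} = \frac{5502636}{\frac{12740386}{25}} = 5502636 \cdot \frac{25}{12740386} = \frac{68782950}{6370193}$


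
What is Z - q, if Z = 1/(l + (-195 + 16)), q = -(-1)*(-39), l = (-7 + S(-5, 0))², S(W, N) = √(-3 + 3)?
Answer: 5069/130 ≈ 38.992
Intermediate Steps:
S(W, N) = 0 (S(W, N) = √0 = 0)
l = 49 (l = (-7 + 0)² = (-7)² = 49)
q = -39 (q = -1*39 = -39)
Z = -1/130 (Z = 1/(49 + (-195 + 16)) = 1/(49 - 179) = 1/(-130) = -1/130 ≈ -0.0076923)
Z - q = -1/130 - 1*(-39) = -1/130 + 39 = 5069/130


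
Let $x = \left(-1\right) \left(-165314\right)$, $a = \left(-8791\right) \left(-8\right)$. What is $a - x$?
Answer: $-94986$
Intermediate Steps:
$a = 70328$
$x = 165314$
$a - x = 70328 - 165314 = -94986$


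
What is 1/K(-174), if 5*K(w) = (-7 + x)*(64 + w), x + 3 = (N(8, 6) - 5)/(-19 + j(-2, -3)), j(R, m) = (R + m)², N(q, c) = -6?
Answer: 3/781 ≈ 0.0038412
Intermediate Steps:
x = -29/6 (x = -3 + (-6 - 5)/(-19 + (-2 - 3)²) = -3 - 11/(-19 + (-5)²) = -3 - 11/(-19 + 25) = -3 - 11/6 = -29/6 ≈ -4.8333)
K(w) = -2272/15 - 71*w/30 (K(w) = ((-7 - 29/6)*(64 + w))/5 = (-71*(64 + w)/6)/5 = (-2272/3 - 71*w/6)/5 = -2272/15 - 71*w/30)
1/K(-174) = 1/(-2272/15 - 71/30*(-174)) = 1/(-2272/15 + 2059/5) = 1/(781/3) = 3/781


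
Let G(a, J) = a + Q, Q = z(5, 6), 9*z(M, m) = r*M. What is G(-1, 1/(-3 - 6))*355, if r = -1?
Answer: -4970/9 ≈ -552.22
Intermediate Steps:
z(M, m) = -M/9 (z(M, m) = (-M)/9 = -M/9)
Q = -5/9 (Q = -⅑*5 = -5/9 ≈ -0.55556)
G(a, J) = -5/9 + a (G(a, J) = a - 5/9 = -5/9 + a)
G(-1, 1/(-3 - 6))*355 = (-5/9 - 1)*355 = -14/9*355 = -4970/9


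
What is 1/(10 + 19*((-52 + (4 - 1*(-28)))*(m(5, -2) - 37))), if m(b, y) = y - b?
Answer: 1/16730 ≈ 5.9773e-5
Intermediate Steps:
1/(10 + 19*((-52 + (4 - 1*(-28)))*(m(5, -2) - 37))) = 1/(10 + 19*((-52 + (4 - 1*(-28)))*((-2 - 1*5) - 37))) = 1/(10 + 19*((-52 + (4 + 28))*((-2 - 5) - 37))) = 1/(10 + 19*((-52 + 32)*(-7 - 37))) = 1/(10 + 19*(-20*(-44))) = 1/(10 + 19*880) = 1/(10 + 16720) = 1/16730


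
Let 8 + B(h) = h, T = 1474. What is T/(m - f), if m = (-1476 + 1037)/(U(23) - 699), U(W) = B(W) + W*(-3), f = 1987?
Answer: -554961/747886 ≈ -0.74204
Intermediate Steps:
B(h) = -8 + h
U(W) = -8 - 2*W (U(W) = (-8 + W) + W*(-3) = (-8 + W) - 3*W = -8 - 2*W)
m = 439/753 (m = (-1476 + 1037)/((-8 - 2*23) - 699) = -439/((-8 - 46) - 699) = -439/(-54 - 699) = -439/(-753) = -439*(-1/753) = 439/753 ≈ 0.58300)
T/(m - f) = 1474/(439/753 - 1*1987) = 1474/(439/753 - 1987) = 1474/(-1495772/753) = 1474*(-753/1495772) = -554961/747886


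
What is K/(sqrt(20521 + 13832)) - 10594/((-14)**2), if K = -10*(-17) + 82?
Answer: -5297/98 + 84*sqrt(3817)/3817 ≈ -52.691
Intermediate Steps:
K = 252 (K = 170 + 82 = 252)
K/(sqrt(20521 + 13832)) - 10594/((-14)**2) = 252/(sqrt(20521 + 13832)) - 10594/((-14)**2) = 252/(sqrt(34353)) - 10594/196 = 252/((3*sqrt(3817))) - 10594*1/196 = 252*(sqrt(3817)/11451) - 5297/98 = 84*sqrt(3817)/3817 - 5297/98 = -5297/98 + 84*sqrt(3817)/3817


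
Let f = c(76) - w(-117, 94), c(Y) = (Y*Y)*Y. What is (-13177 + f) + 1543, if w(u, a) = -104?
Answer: 427446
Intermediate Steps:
c(Y) = Y³ (c(Y) = Y²*Y = Y³)
f = 439080 (f = 76³ - 1*(-104) = 438976 + 104 = 439080)
(-13177 + f) + 1543 = (-13177 + 439080) + 1543 = 425903 + 1543 = 427446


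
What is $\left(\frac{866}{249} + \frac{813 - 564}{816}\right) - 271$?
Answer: $- \frac{18098069}{67728} \approx -267.22$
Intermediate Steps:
$\left(\frac{866}{249} + \frac{813 - 564}{816}\right) - 271 = \left(866 \cdot \frac{1}{249} + \left(813 - 564\right) \frac{1}{816}\right) - 271 = \left(\frac{866}{249} + 249 \cdot \frac{1}{816}\right) - 271 = \left(\frac{866}{249} + \frac{83}{272}\right) - 271 = \frac{256219}{67728} - 271 = - \frac{18098069}{67728}$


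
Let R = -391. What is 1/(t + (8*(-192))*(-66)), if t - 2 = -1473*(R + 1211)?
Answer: -1/1106482 ≈ -9.0376e-7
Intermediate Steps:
t = -1207858 (t = 2 - 1473*(-391 + 1211) = 2 - 1473*820 = 2 - 1207860 = -1207858)
1/(t + (8*(-192))*(-66)) = 1/(-1207858 + (8*(-192))*(-66)) = 1/(-1207858 - 1536*(-66)) = 1/(-1207858 + 101376) = 1/(-1106482) = -1/1106482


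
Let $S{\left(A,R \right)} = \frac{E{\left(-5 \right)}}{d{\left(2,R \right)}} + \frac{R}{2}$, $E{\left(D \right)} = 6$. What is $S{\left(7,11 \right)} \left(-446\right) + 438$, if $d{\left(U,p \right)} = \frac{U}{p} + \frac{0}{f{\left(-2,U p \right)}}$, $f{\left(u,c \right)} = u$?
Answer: $-16733$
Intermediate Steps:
$d{\left(U,p \right)} = \frac{U}{p}$ ($d{\left(U,p \right)} = \frac{U}{p} + \frac{0}{-2} = \frac{U}{p} + 0 \left(- \frac{1}{2}\right) = \frac{U}{p} + 0 = \frac{U}{p}$)
$S{\left(A,R \right)} = \frac{7 R}{2}$ ($S{\left(A,R \right)} = \frac{6}{2 \frac{1}{R}} + \frac{R}{2} = 6 \frac{R}{2} + R \frac{1}{2} = 3 R + \frac{R}{2} = \frac{7 R}{2}$)
$S{\left(7,11 \right)} \left(-446\right) + 438 = \frac{7}{2} \cdot 11 \left(-446\right) + 438 = \frac{77}{2} \left(-446\right) + 438 = -17171 + 438 = -16733$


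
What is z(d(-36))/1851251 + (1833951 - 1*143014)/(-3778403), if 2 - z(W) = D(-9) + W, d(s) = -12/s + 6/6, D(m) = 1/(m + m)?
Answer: -1522871067571/3402862215642 ≈ -0.44753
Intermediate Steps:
D(m) = 1/(2*m)
d(s) = 1 - 12/s (d(s) = -12/s + 6*(1/6) = -12/s + 1 = 1 - 12/s)
z(W) = 37/18 - W (z(W) = 2 - ((1/2)/(-9) + W) = 2 - ((1/2)*(-1/9) + W) = 2 - (-1/18 + W) = 2 + (1/18 - W) = 37/18 - W)
z(d(-36))/1851251 + (1833951 - 1*143014)/(-3778403) = (37/18 - (-12 - 36)/(-36))/1851251 + (1833951 - 1*143014)/(-3778403) = (37/18 - (-1)*(-48)/36)*(1/1851251) + (1833951 - 143014)*(-1/3778403) = (37/18 - 1*4/3)*(1/1851251) + 1690937*(-1/3778403) = (37/18 - 4/3)*(1/1851251) - 45701/102119 = (13/18)*(1/1851251) - 45701/102119 = 13/33322518 - 45701/102119 = -1522871067571/3402862215642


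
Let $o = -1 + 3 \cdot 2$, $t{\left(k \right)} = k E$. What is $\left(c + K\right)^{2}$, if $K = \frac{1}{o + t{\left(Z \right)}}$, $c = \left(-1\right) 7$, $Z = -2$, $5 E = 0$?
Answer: $\frac{1156}{25} \approx 46.24$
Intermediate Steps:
$E = 0$ ($E = \frac{1}{5} \cdot 0 = 0$)
$t{\left(k \right)} = 0$ ($t{\left(k \right)} = k 0 = 0$)
$o = 5$ ($o = -1 + 6 = 5$)
$c = -7$
$K = \frac{1}{5}$ ($K = \frac{1}{5 + 0} = \frac{1}{5} \approx 0.2$)
$\left(c + K\right)^{2} = \left(-7 + \frac{1}{5}\right)^{2} = \left(- \frac{34}{5}\right)^{2} = \frac{1156}{25}$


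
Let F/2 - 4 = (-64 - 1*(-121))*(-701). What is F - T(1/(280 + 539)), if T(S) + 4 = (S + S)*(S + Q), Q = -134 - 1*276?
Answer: -53594473844/670761 ≈ -79901.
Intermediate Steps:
Q = -410 (Q = -134 - 276 = -410)
T(S) = -4 + 2*S*(-410 + S) (T(S) = -4 + (S + S)*(S - 410) = -4 + (2*S)*(-410 + S) = -4 + 2*S*(-410 + S))
F = -79906 (F = 8 + 2*((-64 - 1*(-121))*(-701)) = 8 + 2*((-64 + 121)*(-701)) = 8 + 2*(57*(-701)) = 8 + 2*(-39957) = 8 - 79914 = -79906)
F - T(1/(280 + 539)) = -79906 - (-4 - 820/(280 + 539) + 2*(1/(280 + 539))²) = -79906 - (-4 - 820/819 + 2*(1/819)²) = -79906 - (-4 - 820*1/819 + 2*(1/819)²) = -79906 - (-4 - 820/819 + 2*(1/670761)) = -79906 - (-4 - 820/819 + 2/670761) = -79906 - 1*(-3354622/670761) = -79906 + 3354622/670761 = -53594473844/670761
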